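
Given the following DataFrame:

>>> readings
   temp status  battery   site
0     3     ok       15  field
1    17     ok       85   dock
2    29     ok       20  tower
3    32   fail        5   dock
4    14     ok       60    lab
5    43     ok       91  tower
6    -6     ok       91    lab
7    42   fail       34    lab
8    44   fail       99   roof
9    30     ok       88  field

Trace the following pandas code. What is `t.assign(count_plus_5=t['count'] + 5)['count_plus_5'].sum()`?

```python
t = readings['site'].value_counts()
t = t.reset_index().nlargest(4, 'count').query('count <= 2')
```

21

value_counts of site:
site
lab      3
field    2
dock     2
tower    2
roof     1
Name: count, dtype: int64
reset_index():
    site  count
0    lab      3
1  field      2
2   dock      2
3  tower      2
4   roof      1
take 4 rows with largest count:
    site  count
0    lab      3
1  field      2
2   dock      2
3  tower      2
filter rows where count <= 2:
    site  count
1  field      2
2   dock      2
3  tower      2
add column count_plus_5 = t['count'] + 5:
    site  count  count_plus_5
1  field      2             7
2   dock      2             7
3  tower      2             7
Taking the sum of column 'count_plus_5' gives 21.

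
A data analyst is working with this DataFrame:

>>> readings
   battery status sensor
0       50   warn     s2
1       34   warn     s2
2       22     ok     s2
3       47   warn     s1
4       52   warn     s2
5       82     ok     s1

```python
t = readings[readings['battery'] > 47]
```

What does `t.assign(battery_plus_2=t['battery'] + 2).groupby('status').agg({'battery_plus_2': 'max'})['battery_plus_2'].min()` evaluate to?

filter rows where battery > 47:
   battery status sensor
0       50   warn     s2
4       52   warn     s2
5       82     ok     s1
add column battery_plus_2 = t['battery'] + 2:
   battery status sensor  battery_plus_2
0       50   warn     s2              52
4       52   warn     s2              54
5       82     ok     s1              84
group by status, max of battery_plus_2:
        battery_plus_2
status                
ok                  84
warn                54
Finally, min of column 'battery_plus_2' = 54.

54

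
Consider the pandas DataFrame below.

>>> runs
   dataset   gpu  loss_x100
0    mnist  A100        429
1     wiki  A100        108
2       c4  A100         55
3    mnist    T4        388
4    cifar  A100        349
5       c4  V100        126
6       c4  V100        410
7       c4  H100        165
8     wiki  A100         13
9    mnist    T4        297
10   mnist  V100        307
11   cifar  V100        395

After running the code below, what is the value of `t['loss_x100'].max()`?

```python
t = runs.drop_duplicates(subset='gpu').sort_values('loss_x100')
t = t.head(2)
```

165

drop duplicate gpu (keep=first):
  dataset   gpu  loss_x100
0   mnist  A100        429
3   mnist    T4        388
5      c4  V100        126
7      c4  H100        165
sort by loss_x100:
  dataset   gpu  loss_x100
5      c4  V100        126
7      c4  H100        165
3   mnist    T4        388
0   mnist  A100        429
take first 2 rows:
  dataset   gpu  loss_x100
5      c4  V100        126
7      c4  H100        165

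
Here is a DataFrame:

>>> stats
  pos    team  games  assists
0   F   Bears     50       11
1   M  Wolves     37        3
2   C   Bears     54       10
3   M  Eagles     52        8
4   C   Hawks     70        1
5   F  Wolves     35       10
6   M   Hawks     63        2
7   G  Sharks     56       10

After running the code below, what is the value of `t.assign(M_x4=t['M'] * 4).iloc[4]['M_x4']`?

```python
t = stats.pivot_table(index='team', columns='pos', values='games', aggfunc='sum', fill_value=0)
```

148

pivot: rows=team, cols=pos, sum(games):
pos      C   F   G   M
team                  
Bears   54  50   0   0
Eagles   0   0   0  52
Hawks   70   0   0  63
Sharks   0   0  56   0
Wolves   0  35   0  37
add column M_x4 = t['M'] * 4:
pos      C   F   G   M  M_x4
team                        
Bears   54  50   0   0     0
Eagles   0   0   0  52   208
Hawks   70   0   0  63   252
Sharks   0   0  56   0     0
Wolves   0  35   0  37   148
Hence 148.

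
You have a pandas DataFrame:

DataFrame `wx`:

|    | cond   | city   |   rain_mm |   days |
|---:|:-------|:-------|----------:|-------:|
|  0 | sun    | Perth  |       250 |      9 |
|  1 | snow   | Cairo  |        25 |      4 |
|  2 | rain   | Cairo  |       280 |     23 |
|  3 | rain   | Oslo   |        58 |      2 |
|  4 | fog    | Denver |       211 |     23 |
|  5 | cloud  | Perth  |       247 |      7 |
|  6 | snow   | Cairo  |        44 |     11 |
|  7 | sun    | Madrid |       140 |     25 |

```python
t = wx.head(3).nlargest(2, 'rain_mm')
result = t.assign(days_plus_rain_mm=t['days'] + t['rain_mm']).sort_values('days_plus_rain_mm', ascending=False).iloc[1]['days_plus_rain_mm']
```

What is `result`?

259

take first 3 rows:
   cond   city  rain_mm  days
0   sun  Perth      250     9
1  snow  Cairo       25     4
2  rain  Cairo      280    23
take 2 rows with largest rain_mm:
   cond   city  rain_mm  days
2  rain  Cairo      280    23
0   sun  Perth      250     9
add column days_plus_rain_mm = t['days'] + t['rain_mm']:
   cond   city  rain_mm  days  days_plus_rain_mm
2  rain  Cairo      280    23                303
0   sun  Perth      250     9                259
sort by days_plus_rain_mm descending:
   cond   city  rain_mm  days  days_plus_rain_mm
2  rain  Cairo      280    23                303
0   sun  Perth      250     9                259
The value at position 1, column 'days_plus_rain_mm' is 259.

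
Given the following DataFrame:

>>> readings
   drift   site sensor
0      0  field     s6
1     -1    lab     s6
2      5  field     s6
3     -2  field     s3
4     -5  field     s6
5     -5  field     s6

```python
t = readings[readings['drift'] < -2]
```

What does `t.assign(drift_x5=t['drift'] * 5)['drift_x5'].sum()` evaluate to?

-50

filter rows where drift < -2:
   drift   site sensor
4     -5  field     s6
5     -5  field     s6
add column drift_x5 = t['drift'] * 5:
   drift   site sensor  drift_x5
4     -5  field     s6       -25
5     -5  field     s6       -25
Reading off the sum of column 'drift_x5', we get -50.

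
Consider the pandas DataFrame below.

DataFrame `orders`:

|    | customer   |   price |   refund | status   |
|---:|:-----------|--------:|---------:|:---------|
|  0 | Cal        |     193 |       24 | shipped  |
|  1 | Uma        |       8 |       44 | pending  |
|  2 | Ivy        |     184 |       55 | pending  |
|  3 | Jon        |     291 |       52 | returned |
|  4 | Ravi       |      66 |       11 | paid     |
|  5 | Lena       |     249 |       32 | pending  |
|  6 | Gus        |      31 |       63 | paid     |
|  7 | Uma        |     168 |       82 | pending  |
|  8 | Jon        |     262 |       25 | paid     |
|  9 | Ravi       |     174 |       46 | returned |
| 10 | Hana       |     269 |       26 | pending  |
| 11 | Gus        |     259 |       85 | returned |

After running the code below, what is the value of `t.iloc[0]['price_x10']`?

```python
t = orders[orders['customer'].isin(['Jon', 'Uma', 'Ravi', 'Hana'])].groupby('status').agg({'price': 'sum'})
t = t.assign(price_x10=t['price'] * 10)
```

filter rows where customer in ['Jon', 'Uma', 'Ravi', 'Hana']:
   customer  price  refund    status
1       Uma      8      44   pending
3       Jon    291      52  returned
4      Ravi     66      11      paid
7       Uma    168      82   pending
8       Jon    262      25      paid
9      Ravi    174      46  returned
10     Hana    269      26   pending
group by status, sum of price:
          price
status         
paid        328
pending     445
returned    465
add column price_x10 = t['price'] * 10:
          price  price_x10
status                    
paid        328       3280
pending     445       4450
returned    465       4650
So iloc[0]['price_x10'] = 3280.

3280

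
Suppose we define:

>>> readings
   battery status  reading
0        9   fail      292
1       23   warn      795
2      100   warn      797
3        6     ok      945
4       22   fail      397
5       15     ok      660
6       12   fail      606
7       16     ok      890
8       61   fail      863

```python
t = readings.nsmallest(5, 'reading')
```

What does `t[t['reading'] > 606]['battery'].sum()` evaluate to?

38

take 5 rows with smallest reading:
   battery status  reading
0        9   fail      292
4       22   fail      397
6       12   fail      606
5       15     ok      660
1       23   warn      795
filter rows where reading > 606:
   battery status  reading
5       15     ok      660
1       23   warn      795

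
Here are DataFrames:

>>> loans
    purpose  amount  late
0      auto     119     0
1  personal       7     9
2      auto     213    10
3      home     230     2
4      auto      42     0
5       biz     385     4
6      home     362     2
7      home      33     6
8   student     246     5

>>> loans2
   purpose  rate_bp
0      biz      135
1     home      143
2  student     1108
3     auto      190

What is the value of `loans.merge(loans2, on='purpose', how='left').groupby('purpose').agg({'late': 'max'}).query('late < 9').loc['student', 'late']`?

5

merge on 'purpose' (how='left') → 9 rows:
    purpose  amount  late  rate_bp
0      auto     119     0    190.0
1  personal       7     9      NaN
2      auto     213    10    190.0
3      home     230     2    143.0
4      auto      42     0    190.0
5       biz     385     4    135.0
6      home     362     2    143.0
7      home      33     6    143.0
8   student     246     5   1108.0
group by purpose, max of late:
          late
purpose       
auto        10
biz          4
home         6
personal     9
student      5
filter rows where late < 9:
         late
purpose      
biz         4
home        6
student     5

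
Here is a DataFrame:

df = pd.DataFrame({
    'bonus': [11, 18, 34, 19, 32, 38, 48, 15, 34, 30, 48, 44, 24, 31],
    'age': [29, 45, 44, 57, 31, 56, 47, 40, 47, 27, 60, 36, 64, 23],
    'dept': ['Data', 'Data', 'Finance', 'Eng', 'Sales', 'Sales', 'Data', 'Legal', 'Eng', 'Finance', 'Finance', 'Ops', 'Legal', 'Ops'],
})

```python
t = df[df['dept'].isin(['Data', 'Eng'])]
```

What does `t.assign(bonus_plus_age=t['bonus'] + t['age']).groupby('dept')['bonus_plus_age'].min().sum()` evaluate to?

filter rows where dept in ['Data', 'Eng']:
   bonus  age  dept
0     11   29  Data
1     18   45  Data
3     19   57   Eng
6     48   47  Data
8     34   47   Eng
add column bonus_plus_age = t['bonus'] + t['age']:
   bonus  age  dept  bonus_plus_age
0     11   29  Data              40
1     18   45  Data              63
3     19   57   Eng              76
6     48   47  Data              95
8     34   47   Eng              81
group by dept, min of bonus_plus_age:
dept
Data    40
Eng     76
Name: bonus_plus_age, dtype: int64
Taking the sum of the resulting series gives 116.

116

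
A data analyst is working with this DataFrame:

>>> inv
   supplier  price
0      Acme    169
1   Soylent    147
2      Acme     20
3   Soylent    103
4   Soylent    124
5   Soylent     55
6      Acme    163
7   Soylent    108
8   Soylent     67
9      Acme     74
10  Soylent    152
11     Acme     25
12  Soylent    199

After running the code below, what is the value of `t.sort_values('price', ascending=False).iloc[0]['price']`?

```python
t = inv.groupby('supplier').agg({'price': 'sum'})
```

group by supplier, sum of price:
          price
supplier       
Acme        451
Soylent     955
sort by price descending:
          price
supplier       
Soylent     955
Acme        451
Taking the value at position 0, column 'price' gives 955.

955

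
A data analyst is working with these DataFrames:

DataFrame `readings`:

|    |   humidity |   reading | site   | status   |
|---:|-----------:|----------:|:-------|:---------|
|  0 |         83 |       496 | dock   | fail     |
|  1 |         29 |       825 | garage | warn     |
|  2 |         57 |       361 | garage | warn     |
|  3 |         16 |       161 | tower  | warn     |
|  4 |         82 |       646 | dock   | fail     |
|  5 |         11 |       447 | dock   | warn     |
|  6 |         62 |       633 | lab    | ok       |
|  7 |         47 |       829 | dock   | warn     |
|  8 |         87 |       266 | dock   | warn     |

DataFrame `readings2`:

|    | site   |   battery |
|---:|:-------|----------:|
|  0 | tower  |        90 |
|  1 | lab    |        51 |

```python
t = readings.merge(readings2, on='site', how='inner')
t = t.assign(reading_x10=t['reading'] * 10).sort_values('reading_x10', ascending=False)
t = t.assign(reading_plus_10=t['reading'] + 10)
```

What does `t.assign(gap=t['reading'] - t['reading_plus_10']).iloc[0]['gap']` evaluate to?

-10

merge on 'site' (how='inner') → 2 rows:
   humidity  reading   site status  battery
0        16      161  tower   warn       90
1        62      633    lab     ok       51
add column reading_x10 = t['reading'] * 10:
   humidity  reading   site status  battery  reading_x10
0        16      161  tower   warn       90         1610
1        62      633    lab     ok       51         6330
sort by reading_x10 descending:
   humidity  reading   site status  battery  reading_x10
1        62      633    lab     ok       51         6330
0        16      161  tower   warn       90         1610
add column reading_plus_10 = t['reading'] + 10:
   humidity  reading   site status  battery  reading_x10  reading_plus_10
1        62      633    lab     ok       51         6330              643
0        16      161  tower   warn       90         1610              171
add column gap = t['reading'] - t['reading_plus_10']:
   humidity  reading   site status  battery  reading_x10  reading_plus_10  gap
1        62      633    lab     ok       51         6330              643  -10
0        16      161  tower   warn       90         1610              171  -10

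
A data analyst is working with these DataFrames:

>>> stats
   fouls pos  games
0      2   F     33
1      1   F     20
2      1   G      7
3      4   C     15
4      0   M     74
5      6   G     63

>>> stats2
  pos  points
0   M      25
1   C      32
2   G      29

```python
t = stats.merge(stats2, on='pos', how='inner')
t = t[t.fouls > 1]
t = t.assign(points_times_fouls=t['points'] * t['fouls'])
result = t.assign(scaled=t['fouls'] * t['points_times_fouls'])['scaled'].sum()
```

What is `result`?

merge on 'pos' (how='inner') → 4 rows:
   fouls pos  games  points
0      1   G      7      29
1      4   C     15      32
2      0   M     74      25
3      6   G     63      29
filter rows where fouls > 1:
   fouls pos  games  points
1      4   C     15      32
3      6   G     63      29
add column points_times_fouls = t['points'] * t['fouls']:
   fouls pos  games  points  points_times_fouls
1      4   C     15      32                 128
3      6   G     63      29                 174
add column scaled = t['fouls'] * t['points_times_fouls']:
   fouls pos  games  points  points_times_fouls  scaled
1      4   C     15      32                 128     512
3      6   G     63      29                 174    1044
sum of column 'scaled' → 1556

1556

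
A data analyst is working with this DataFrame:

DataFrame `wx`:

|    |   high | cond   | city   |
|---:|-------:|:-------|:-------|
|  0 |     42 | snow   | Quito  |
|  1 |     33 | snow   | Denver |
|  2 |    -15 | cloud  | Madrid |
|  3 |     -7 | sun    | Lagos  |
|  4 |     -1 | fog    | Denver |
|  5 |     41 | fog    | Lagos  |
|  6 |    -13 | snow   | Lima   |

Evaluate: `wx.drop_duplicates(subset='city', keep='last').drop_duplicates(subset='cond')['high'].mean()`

drop duplicate city (keep=last):
   high   cond    city
0    42   snow   Quito
2   -15  cloud  Madrid
4    -1    fog  Denver
5    41    fog   Lagos
6   -13   snow    Lima
drop duplicate cond (keep=first):
   high   cond    city
0    42   snow   Quito
2   -15  cloud  Madrid
4    -1    fog  Denver
The mean of column 'high' is 8.66666666667.

8.66666666667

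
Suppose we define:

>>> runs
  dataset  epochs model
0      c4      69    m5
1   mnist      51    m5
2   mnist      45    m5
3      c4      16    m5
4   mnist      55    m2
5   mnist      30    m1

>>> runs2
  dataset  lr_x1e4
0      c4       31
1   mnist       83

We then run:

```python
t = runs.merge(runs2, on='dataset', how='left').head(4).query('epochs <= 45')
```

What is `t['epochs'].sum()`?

merge on 'dataset' (how='left') → 6 rows:
  dataset  epochs model  lr_x1e4
0      c4      69    m5       31
1   mnist      51    m5       83
2   mnist      45    m5       83
3      c4      16    m5       31
4   mnist      55    m2       83
5   mnist      30    m1       83
take first 4 rows:
  dataset  epochs model  lr_x1e4
0      c4      69    m5       31
1   mnist      51    m5       83
2   mnist      45    m5       83
3      c4      16    m5       31
filter rows where epochs <= 45:
  dataset  epochs model  lr_x1e4
2   mnist      45    m5       83
3      c4      16    m5       31

61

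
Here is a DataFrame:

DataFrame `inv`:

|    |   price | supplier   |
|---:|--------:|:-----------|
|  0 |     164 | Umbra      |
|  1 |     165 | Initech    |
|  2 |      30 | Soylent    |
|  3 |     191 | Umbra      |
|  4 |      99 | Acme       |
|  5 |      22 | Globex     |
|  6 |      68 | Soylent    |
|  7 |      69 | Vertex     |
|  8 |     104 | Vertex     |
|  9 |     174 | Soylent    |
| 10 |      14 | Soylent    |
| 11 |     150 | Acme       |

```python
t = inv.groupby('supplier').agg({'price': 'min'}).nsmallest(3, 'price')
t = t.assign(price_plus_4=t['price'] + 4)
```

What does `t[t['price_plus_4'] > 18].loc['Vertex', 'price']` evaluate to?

group by supplier, min of price:
          price
supplier       
Acme         99
Globex       22
Initech     165
Soylent      14
Umbra       164
Vertex       69
take 3 rows with smallest price:
          price
supplier       
Soylent      14
Globex       22
Vertex       69
add column price_plus_4 = t['price'] + 4:
          price  price_plus_4
supplier                     
Soylent      14            18
Globex       22            26
Vertex       69            73
filter rows where price_plus_4 > 18:
          price  price_plus_4
supplier                     
Globex       22            26
Vertex       69            73
Then the value at row 'Vertex', column 'price': 69

69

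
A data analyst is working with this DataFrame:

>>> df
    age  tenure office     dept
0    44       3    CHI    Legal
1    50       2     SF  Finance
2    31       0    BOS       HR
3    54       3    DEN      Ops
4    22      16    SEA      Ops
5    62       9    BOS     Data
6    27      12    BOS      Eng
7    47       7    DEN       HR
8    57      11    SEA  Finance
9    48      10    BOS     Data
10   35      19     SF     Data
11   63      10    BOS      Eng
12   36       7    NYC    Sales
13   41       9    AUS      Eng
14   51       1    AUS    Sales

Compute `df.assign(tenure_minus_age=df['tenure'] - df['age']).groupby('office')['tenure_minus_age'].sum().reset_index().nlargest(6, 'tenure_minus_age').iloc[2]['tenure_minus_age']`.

-52

add column tenure_minus_age = df['tenure'] - df['age']:
    age  tenure office     dept  tenure_minus_age
0    44       3    CHI    Legal               -41
1    50       2     SF  Finance               -48
2    31       0    BOS       HR               -31
3    54       3    DEN      Ops               -51
4    22      16    SEA      Ops                -6
5    62       9    BOS     Data               -53
6    27      12    BOS      Eng               -15
7    47       7    DEN       HR               -40
8    57      11    SEA  Finance               -46
9    48      10    BOS     Data               -38
10   35      19     SF     Data               -16
11   63      10    BOS      Eng               -53
12   36       7    NYC    Sales               -29
13   41       9    AUS      Eng               -32
14   51       1    AUS    Sales               -50
group by office, sum of tenure_minus_age:
office
AUS    -82
BOS   -190
CHI    -41
DEN    -91
NYC    -29
SEA    -52
SF     -64
Name: tenure_minus_age, dtype: int64
reset_index():
  office  tenure_minus_age
0    AUS               -82
1    BOS              -190
2    CHI               -41
3    DEN               -91
4    NYC               -29
5    SEA               -52
6     SF               -64
take 6 rows with largest tenure_minus_age:
  office  tenure_minus_age
4    NYC               -29
2    CHI               -41
5    SEA               -52
6     SF               -64
0    AUS               -82
3    DEN               -91
Hence -52.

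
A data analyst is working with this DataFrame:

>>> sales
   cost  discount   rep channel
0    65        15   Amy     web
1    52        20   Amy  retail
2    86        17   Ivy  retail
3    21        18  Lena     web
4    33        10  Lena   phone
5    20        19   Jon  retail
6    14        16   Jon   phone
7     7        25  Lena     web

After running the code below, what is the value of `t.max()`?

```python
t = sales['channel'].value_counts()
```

3

value_counts of channel:
channel
web       3
retail    3
phone     2
Name: count, dtype: int64
The max of the resulting series is 3.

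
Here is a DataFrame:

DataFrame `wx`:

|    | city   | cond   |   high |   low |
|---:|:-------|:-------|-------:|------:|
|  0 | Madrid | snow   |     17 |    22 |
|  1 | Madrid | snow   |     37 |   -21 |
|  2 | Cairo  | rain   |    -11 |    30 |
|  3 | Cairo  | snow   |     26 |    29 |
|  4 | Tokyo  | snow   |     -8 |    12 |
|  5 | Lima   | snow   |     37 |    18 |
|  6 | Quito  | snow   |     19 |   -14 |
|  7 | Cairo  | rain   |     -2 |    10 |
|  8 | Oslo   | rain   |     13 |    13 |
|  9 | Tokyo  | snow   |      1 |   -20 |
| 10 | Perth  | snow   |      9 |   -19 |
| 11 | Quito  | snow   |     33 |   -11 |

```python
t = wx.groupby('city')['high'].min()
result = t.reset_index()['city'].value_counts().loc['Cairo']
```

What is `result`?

1

group by city, min of high:
city
Cairo    -11
Lima      37
Madrid    17
Oslo      13
Perth      9
Quito     19
Tokyo     -8
Name: high, dtype: int64
reset_index():
     city  high
0   Cairo   -11
1    Lima    37
2  Madrid    17
3    Oslo    13
4   Perth     9
5   Quito    19
6   Tokyo    -8
value_counts of city:
city
Cairo     1
Lima      1
Madrid    1
Oslo      1
Perth     1
Quito     1
Tokyo     1
Name: count, dtype: int64
So loc['Cairo'] = 1.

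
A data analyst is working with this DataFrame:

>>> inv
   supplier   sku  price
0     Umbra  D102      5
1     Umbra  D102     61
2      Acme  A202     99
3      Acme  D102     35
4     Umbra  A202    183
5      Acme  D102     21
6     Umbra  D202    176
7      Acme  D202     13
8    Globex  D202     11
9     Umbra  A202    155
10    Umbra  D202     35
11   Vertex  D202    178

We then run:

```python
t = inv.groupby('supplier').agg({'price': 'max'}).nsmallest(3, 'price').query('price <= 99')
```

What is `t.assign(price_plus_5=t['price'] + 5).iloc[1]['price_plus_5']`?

104

group by supplier, max of price:
          price
supplier       
Acme         99
Globex       11
Umbra       183
Vertex      178
take 3 rows with smallest price:
          price
supplier       
Globex       11
Acme         99
Vertex      178
filter rows where price <= 99:
          price
supplier       
Globex       11
Acme         99
add column price_plus_5 = t['price'] + 5:
          price  price_plus_5
supplier                     
Globex       11            16
Acme         99           104
Then the value at position 1, column 'price_plus_5': 104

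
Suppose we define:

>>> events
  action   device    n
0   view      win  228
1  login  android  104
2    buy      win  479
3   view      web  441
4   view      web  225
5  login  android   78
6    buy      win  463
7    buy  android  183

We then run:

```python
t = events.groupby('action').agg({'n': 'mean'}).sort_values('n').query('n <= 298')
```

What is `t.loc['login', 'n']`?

group by action, mean of n:
            n
action       
buy     375.0
login    91.0
view    298.0
sort by n:
            n
action       
login    91.0
view    298.0
buy     375.0
filter rows where n <= 298:
            n
action       
login    91.0
view    298.0
Finally, value at row 'login', column 'n' = 91.0.

91.0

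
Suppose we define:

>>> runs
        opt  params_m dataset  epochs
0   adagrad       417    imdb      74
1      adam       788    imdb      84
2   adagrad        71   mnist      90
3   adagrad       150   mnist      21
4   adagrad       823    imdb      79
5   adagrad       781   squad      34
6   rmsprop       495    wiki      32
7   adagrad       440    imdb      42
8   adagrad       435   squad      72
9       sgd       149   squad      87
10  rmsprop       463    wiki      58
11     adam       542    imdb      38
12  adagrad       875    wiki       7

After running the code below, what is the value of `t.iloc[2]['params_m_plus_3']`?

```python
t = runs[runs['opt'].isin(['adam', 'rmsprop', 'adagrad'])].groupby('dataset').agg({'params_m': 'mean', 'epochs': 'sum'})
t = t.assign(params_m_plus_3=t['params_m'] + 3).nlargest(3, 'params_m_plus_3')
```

605.0

filter rows where opt in ['adam', 'rmsprop', 'adagrad']:
        opt  params_m dataset  epochs
0   adagrad       417    imdb      74
1      adam       788    imdb      84
2   adagrad        71   mnist      90
3   adagrad       150   mnist      21
4   adagrad       823    imdb      79
5   adagrad       781   squad      34
6   rmsprop       495    wiki      32
7   adagrad       440    imdb      42
8   adagrad       435   squad      72
10  rmsprop       463    wiki      58
11     adam       542    imdb      38
12  adagrad       875    wiki       7
group by dataset: mean(params_m), sum(epochs):
         params_m  epochs
dataset                  
imdb        602.0     317
mnist       110.5     111
squad       608.0     106
wiki        611.0      97
add column params_m_plus_3 = t['params_m'] + 3:
         params_m  epochs  params_m_plus_3
dataset                                   
imdb        602.0     317            605.0
mnist       110.5     111            113.5
squad       608.0     106            611.0
wiki        611.0      97            614.0
take 3 rows with largest params_m_plus_3:
         params_m  epochs  params_m_plus_3
dataset                                   
wiki        611.0      97            614.0
squad       608.0     106            611.0
imdb        602.0     317            605.0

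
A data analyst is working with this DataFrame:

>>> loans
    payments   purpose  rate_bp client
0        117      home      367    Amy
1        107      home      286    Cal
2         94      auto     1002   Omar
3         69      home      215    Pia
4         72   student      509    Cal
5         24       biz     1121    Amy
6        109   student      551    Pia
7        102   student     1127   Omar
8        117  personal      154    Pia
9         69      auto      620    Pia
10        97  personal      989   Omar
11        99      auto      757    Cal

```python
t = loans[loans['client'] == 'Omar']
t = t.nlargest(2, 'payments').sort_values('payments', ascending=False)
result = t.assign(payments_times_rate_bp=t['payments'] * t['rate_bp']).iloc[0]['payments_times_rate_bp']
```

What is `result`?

filter rows where client == 'Omar':
    payments   purpose  rate_bp client
2         94      auto     1002   Omar
7        102   student     1127   Omar
10        97  personal      989   Omar
take 2 rows with largest payments:
    payments   purpose  rate_bp client
7        102   student     1127   Omar
10        97  personal      989   Omar
sort by payments descending:
    payments   purpose  rate_bp client
7        102   student     1127   Omar
10        97  personal      989   Omar
add column payments_times_rate_bp = t['payments'] * t['rate_bp']:
    payments   purpose  rate_bp client  payments_times_rate_bp
7        102   student     1127   Omar                  114954
10        97  personal      989   Omar                   95933
Taking the value at position 0, column 'payments_times_rate_bp' gives 114954.

114954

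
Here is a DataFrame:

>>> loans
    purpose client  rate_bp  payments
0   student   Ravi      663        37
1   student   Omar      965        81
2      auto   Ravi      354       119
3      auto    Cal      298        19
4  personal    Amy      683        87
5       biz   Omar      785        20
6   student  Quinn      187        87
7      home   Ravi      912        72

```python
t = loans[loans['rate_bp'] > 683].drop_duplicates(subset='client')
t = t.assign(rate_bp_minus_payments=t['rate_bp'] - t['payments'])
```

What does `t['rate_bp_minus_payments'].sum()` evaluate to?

1724

filter rows where rate_bp > 683:
   purpose client  rate_bp  payments
1  student   Omar      965        81
5      biz   Omar      785        20
7     home   Ravi      912        72
drop duplicate client (keep=first):
   purpose client  rate_bp  payments
1  student   Omar      965        81
7     home   Ravi      912        72
add column rate_bp_minus_payments = t['rate_bp'] - t['payments']:
   purpose client  rate_bp  payments  rate_bp_minus_payments
1  student   Omar      965        81                     884
7     home   Ravi      912        72                     840
Then the sum of column 'rate_bp_minus_payments': 1724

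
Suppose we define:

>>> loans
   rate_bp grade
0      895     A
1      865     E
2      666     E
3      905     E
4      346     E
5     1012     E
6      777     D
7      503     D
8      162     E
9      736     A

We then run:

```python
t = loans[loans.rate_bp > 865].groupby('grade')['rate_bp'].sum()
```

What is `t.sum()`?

filter rows where rate_bp > 865:
   rate_bp grade
0      895     A
3      905     E
5     1012     E
group by grade, sum of rate_bp:
grade
A     895
E    1917
Name: rate_bp, dtype: int64

2812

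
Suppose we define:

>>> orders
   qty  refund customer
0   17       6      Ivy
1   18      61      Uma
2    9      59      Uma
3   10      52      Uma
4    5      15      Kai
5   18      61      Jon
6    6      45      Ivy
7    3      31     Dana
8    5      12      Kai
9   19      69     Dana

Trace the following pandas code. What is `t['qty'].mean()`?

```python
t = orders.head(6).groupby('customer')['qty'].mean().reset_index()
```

13.0833333333

take first 6 rows:
   qty  refund customer
0   17       6      Ivy
1   18      61      Uma
2    9      59      Uma
3   10      52      Uma
4    5      15      Kai
5   18      61      Jon
group by customer, mean of qty:
customer
Ivy    17.000000
Jon    18.000000
Kai     5.000000
Uma    12.333333
Name: qty, dtype: float64
reset_index():
  customer        qty
0      Ivy  17.000000
1      Jon  18.000000
2      Kai   5.000000
3      Uma  12.333333
mean of column 'qty' → 13.0833333333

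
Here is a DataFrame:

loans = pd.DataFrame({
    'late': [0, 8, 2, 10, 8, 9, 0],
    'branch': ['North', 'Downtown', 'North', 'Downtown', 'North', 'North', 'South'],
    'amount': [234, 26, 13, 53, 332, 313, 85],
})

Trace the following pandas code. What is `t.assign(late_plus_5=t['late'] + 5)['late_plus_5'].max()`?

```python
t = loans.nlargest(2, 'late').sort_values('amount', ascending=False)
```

15

take 2 rows with largest late:
   late    branch  amount
3    10  Downtown      53
5     9     North     313
sort by amount descending:
   late    branch  amount
5     9     North     313
3    10  Downtown      53
add column late_plus_5 = t['late'] + 5:
   late    branch  amount  late_plus_5
5     9     North     313           14
3    10  Downtown      53           15
Taking the max of column 'late_plus_5' gives 15.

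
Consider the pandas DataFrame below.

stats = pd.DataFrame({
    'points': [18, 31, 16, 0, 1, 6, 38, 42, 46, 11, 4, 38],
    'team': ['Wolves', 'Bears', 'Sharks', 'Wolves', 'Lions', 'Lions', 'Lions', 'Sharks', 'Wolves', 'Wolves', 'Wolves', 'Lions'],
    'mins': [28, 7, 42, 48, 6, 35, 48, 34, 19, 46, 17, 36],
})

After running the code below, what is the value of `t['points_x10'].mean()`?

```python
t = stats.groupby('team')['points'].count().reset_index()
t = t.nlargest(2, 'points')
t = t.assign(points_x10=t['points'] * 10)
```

45.0

group by team, count of points:
team
Bears     1
Lions     4
Sharks    2
Wolves    5
Name: points, dtype: int64
reset_index():
     team  points
0   Bears       1
1   Lions       4
2  Sharks       2
3  Wolves       5
take 2 rows with largest points:
     team  points
3  Wolves       5
1   Lions       4
add column points_x10 = t['points'] * 10:
     team  points  points_x10
3  Wolves       5          50
1   Lions       4          40
So mean() = 45.0.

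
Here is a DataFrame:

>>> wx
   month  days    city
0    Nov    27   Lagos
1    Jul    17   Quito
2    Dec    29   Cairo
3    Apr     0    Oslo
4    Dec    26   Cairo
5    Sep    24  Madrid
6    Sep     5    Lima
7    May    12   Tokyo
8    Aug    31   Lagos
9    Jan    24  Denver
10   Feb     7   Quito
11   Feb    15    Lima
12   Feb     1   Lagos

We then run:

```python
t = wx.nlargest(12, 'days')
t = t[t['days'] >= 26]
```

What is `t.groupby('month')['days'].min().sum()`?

take 12 rows with largest days:
   month  days    city
8    Aug    31   Lagos
2    Dec    29   Cairo
0    Nov    27   Lagos
4    Dec    26   Cairo
5    Sep    24  Madrid
9    Jan    24  Denver
1    Jul    17   Quito
11   Feb    15    Lima
7    May    12   Tokyo
10   Feb     7   Quito
6    Sep     5    Lima
12   Feb     1   Lagos
filter rows where days >= 26:
  month  days   city
8   Aug    31  Lagos
2   Dec    29  Cairo
0   Nov    27  Lagos
4   Dec    26  Cairo
group by month, min of days:
month
Aug    31
Dec    26
Nov    27
Name: days, dtype: int64
Finally, sum of the resulting series = 84.

84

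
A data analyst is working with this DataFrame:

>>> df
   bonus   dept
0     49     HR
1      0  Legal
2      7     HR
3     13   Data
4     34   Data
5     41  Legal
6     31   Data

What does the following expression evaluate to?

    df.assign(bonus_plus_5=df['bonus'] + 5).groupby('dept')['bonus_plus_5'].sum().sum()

210

add column bonus_plus_5 = df['bonus'] + 5:
   bonus   dept  bonus_plus_5
0     49     HR            54
1      0  Legal             5
2      7     HR            12
3     13   Data            18
4     34   Data            39
5     41  Legal            46
6     31   Data            36
group by dept, sum of bonus_plus_5:
dept
Data     93
HR       66
Legal    51
Name: bonus_plus_5, dtype: int64
sum of the resulting series → 210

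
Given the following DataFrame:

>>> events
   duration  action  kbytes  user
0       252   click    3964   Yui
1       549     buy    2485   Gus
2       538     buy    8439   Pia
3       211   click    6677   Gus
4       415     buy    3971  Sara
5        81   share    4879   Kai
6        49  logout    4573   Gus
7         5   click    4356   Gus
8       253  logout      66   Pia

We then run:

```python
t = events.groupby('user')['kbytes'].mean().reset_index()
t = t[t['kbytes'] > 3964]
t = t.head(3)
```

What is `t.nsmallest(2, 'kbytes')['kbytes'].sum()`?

8775.25

group by user, mean of kbytes:
user
Gus     4522.75
Kai     4879.00
Pia     4252.50
Sara    3971.00
Yui     3964.00
Name: kbytes, dtype: float64
reset_index():
   user   kbytes
0   Gus  4522.75
1   Kai  4879.00
2   Pia  4252.50
3  Sara  3971.00
4   Yui  3964.00
filter rows where kbytes > 3964:
   user   kbytes
0   Gus  4522.75
1   Kai  4879.00
2   Pia  4252.50
3  Sara  3971.00
take first 3 rows:
  user   kbytes
0  Gus  4522.75
1  Kai  4879.00
2  Pia  4252.50
take 2 rows with smallest kbytes:
  user   kbytes
2  Pia  4252.50
0  Gus  4522.75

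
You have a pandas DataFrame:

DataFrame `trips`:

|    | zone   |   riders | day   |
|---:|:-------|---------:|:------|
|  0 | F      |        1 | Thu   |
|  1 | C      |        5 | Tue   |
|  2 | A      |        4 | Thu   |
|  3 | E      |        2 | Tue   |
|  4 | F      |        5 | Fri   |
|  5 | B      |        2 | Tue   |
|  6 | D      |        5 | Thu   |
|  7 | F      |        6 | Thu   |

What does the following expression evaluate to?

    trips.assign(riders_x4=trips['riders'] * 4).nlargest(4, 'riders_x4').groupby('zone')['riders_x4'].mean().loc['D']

20.0

add column riders_x4 = trips['riders'] * 4:
  zone  riders  day  riders_x4
0    F       1  Thu          4
1    C       5  Tue         20
2    A       4  Thu         16
3    E       2  Tue          8
4    F       5  Fri         20
5    B       2  Tue          8
6    D       5  Thu         20
7    F       6  Thu         24
take 4 rows with largest riders_x4:
  zone  riders  day  riders_x4
7    F       6  Thu         24
1    C       5  Tue         20
4    F       5  Fri         20
6    D       5  Thu         20
group by zone, mean of riders_x4:
zone
C    20.0
D    20.0
F    22.0
Name: riders_x4, dtype: float64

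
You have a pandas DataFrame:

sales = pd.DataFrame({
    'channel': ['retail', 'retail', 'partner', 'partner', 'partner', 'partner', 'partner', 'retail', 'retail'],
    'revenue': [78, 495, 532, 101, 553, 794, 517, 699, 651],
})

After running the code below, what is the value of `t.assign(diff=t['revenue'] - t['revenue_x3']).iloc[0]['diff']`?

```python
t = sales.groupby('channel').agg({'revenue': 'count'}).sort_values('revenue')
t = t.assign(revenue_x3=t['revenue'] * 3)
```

-8

group by channel, count of revenue:
         revenue
channel         
partner        5
retail         4
sort by revenue:
         revenue
channel         
retail         4
partner        5
add column revenue_x3 = t['revenue'] * 3:
         revenue  revenue_x3
channel                     
retail         4          12
partner        5          15
add column diff = t['revenue'] - t['revenue_x3']:
         revenue  revenue_x3  diff
channel                           
retail         4          12    -8
partner        5          15   -10
Reading off the value at position 0, column 'diff', we get -8.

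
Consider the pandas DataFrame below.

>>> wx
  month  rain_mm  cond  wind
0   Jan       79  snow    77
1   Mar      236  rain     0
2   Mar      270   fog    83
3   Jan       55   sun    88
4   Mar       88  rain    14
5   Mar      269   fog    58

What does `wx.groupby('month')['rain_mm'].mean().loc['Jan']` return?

group by month, mean of rain_mm:
month
Jan     67.00
Mar    215.75
Name: rain_mm, dtype: float64
Finally, value at index 'Jan' = 67.0.

67.0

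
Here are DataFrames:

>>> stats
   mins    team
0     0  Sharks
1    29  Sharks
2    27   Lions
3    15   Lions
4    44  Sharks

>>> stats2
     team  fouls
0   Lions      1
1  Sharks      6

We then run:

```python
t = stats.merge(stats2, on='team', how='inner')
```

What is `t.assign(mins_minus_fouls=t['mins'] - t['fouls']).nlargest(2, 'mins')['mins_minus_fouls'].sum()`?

merge on 'team' (how='inner') → 5 rows:
   mins    team  fouls
0     0  Sharks      6
1    29  Sharks      6
2    27   Lions      1
3    15   Lions      1
4    44  Sharks      6
add column mins_minus_fouls = t['mins'] - t['fouls']:
   mins    team  fouls  mins_minus_fouls
0     0  Sharks      6                -6
1    29  Sharks      6                23
2    27   Lions      1                26
3    15   Lions      1                14
4    44  Sharks      6                38
take 2 rows with largest mins:
   mins    team  fouls  mins_minus_fouls
4    44  Sharks      6                38
1    29  Sharks      6                23
Finally, sum of column 'mins_minus_fouls' = 61.

61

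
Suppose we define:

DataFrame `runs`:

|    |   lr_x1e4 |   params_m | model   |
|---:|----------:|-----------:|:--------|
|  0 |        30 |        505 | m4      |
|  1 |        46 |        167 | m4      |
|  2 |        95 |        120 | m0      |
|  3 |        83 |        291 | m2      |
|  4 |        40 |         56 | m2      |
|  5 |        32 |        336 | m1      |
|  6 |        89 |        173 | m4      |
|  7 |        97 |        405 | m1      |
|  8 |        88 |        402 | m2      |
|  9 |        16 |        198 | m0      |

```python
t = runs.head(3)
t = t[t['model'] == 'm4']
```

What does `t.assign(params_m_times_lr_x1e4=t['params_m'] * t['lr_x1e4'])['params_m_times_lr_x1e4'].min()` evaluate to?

take first 3 rows:
   lr_x1e4  params_m model
0       30       505    m4
1       46       167    m4
2       95       120    m0
filter rows where model == 'm4':
   lr_x1e4  params_m model
0       30       505    m4
1       46       167    m4
add column params_m_times_lr_x1e4 = t['params_m'] * t['lr_x1e4']:
   lr_x1e4  params_m model  params_m_times_lr_x1e4
0       30       505    m4                   15150
1       46       167    m4                    7682

7682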